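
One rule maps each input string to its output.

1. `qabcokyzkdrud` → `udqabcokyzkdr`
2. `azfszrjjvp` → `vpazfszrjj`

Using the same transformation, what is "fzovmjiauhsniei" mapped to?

What's happening: move the last 2 characters to the front (rotate right by 2).
Applying that to "fzovmjiauhsniei" gives "eifzovmjiauhsni".

eifzovmjiauhsni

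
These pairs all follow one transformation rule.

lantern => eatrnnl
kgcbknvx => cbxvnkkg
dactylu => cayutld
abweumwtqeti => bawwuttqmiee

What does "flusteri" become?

The rule is to sort the characters into reverse alphabetical order, then move the last 2 characters to the front (rotate right by 2).
Applying both steps to "flusteri": "utsrlife", then "feutsrli".
(Check on "lantern": → "trnnlea" → "eatrnnl" ✓)

feutsrli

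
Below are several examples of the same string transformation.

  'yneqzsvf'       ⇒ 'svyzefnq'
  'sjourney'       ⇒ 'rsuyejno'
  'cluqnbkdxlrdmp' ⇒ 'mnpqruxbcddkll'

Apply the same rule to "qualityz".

tuyzailq

The transformation: sort the characters into alphabetical order, then swap the front and back halves of the string.
Starting from "qualityz": after the first operation, "ailqtuyz"; after the second, "tuyzailq".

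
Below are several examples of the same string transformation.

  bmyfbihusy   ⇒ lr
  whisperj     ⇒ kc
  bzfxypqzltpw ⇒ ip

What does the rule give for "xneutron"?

Each output is the input with this applied: shift every letter 7 places backward in the alphabet (wrapping around), then keep only the last 2 characters.
For "xneutron", step one produces "qgxnmkhg"; step two turns that into "hg".

hg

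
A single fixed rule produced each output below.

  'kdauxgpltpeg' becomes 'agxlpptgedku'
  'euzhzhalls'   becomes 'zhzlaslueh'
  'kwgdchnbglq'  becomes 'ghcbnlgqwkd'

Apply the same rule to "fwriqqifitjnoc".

The rule is to swap each adjacent pair of characters (1↔2, 3↔4, ...), then move the first 3 characters to the end (rotate left by 3).
Starting from "fwriqqifitjnoc": after the first operation, "wfirqqfitinjco"; after the second, "rqqfitinjcowfi".

rqqfitinjcowfi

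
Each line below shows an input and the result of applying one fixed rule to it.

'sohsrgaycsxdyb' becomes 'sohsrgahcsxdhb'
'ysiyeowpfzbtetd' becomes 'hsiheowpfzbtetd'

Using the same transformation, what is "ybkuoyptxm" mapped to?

hbkuohptxm

What's happening: replace every "y" with "h".
For "ybkuoyptxm" the result is "hbkuohptxm".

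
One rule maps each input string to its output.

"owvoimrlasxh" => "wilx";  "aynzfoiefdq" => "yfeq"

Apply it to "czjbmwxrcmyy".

What's happening: keep one character in every 3, starting at position 2 (positions 2nd, 5th, 8th, ...).
Doing the same to "czjbmwxrcmyy": "zmry".

zmry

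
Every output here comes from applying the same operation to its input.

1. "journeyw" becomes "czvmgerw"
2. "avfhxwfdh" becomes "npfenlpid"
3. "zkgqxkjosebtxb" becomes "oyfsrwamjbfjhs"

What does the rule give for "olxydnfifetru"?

Rule — move the first 2 characters to the end (rotate left by 2), then shift every letter 8 places forward in the alphabet (wrapping around).
"olxydnfifetru" → "xydnfifetruol" → "fglvnqnmbzcwt".

fglvnqnmbzcwt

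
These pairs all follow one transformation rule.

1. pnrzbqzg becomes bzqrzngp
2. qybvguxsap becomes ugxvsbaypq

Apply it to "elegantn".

What's happening: swap the front and back halves of the string, then take characters alternately from the front and the back (1st, last, 2nd, 2nd-last, ...).
For "elegantn", step one produces "antneleg"; step two turns that into "agnetlne".

agnetlne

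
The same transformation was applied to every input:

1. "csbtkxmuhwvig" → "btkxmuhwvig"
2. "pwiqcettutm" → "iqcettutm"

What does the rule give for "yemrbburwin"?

What's happening: delete the first 2 characters.
Applying that to "yemrbburwin" gives "mrbburwin".

mrbburwin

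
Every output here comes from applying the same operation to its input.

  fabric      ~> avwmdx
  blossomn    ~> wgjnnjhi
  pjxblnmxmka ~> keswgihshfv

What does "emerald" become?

The pattern: shift every letter 5 places backward in the alphabet (wrapping around).
On "emerald" that produces "zhzmvgy".

zhzmvgy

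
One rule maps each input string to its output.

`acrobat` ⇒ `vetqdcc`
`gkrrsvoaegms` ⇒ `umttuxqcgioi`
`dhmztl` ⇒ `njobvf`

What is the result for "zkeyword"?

fmgayqtb

The transformation: shift every letter 2 places forward in the alphabet (wrapping around), then swap the first and last characters.
Working it through for "zkeyword": intermediate "bmgayqtf", final "fmgayqtb".
(Check on "acrobat": → "cetqdcv" → "vetqdcc" ✓)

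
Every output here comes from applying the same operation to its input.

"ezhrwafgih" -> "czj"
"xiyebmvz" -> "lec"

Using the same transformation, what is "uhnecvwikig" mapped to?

The transformation: keep one character in every 3, starting at position 2 (positions 2nd, 5th, 8th, ...), then shift every letter 3 places forward in the alphabet (wrapping around).
Applying that to "uhnecvwikig" gives "kflj".

kflj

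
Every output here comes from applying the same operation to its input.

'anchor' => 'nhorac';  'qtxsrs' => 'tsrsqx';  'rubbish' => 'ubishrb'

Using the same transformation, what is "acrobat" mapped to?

cobatar

Each output is the input with this applied: move the first 2 characters to the end (rotate left by 2), then swap the first and last characters.
For "acrobat", step one produces "robatac"; step two turns that into "cobatar".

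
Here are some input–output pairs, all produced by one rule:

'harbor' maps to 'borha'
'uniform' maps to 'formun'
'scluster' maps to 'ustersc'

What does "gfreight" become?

The rule is to move the first 3 characters to the end (rotate left by 3), then delete the last character.
On "gfreight" that produces "eightgf".

eightgf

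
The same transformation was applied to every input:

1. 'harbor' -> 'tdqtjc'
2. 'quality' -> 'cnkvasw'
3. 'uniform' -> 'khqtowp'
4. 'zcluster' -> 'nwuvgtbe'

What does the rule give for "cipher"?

What's happening: move the first 2 characters to the end (rotate left by 2), then shift every letter 2 places forward in the alphabet (wrapping around).
Starting from "cipher": after the first operation, "pherci"; after the second, "rjgtek".

rjgtek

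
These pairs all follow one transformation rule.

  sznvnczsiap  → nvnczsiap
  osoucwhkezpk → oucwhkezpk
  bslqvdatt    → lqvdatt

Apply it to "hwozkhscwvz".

Rule — delete the first 2 characters.
Doing the same to "hwozkhscwvz": "ozkhscwvz".

ozkhscwvz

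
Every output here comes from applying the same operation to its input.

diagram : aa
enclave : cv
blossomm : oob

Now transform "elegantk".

ene

Looking at the pairs, the operation is to move the first character to the end, then keep one character in every 3, starting at position 2 (positions 2nd, 5th, 8th, ...).
For "elegantk", step one produces "legantke"; step two turns that into "ene".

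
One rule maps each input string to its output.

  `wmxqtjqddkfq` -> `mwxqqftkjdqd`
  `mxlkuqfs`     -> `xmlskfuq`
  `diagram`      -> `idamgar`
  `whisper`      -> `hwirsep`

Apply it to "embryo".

mebory

The pattern: move the first character to the end, then take characters alternately from the front and the back (1st, last, 2nd, 2nd-last, ...).
On "embryo" that produces "mebory".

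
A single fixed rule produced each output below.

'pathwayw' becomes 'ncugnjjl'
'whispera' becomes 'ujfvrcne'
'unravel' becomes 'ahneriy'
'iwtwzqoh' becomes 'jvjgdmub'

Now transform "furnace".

The transformation: shift every letter 13 places forward in the alphabet (wrapping around) — i.e. ROT13, then swap each adjacent pair of characters (1↔2, 3↔4, ...).
For "furnace", step one produces "sheanpr"; step two turns that into "hsaepnr".

hsaepnr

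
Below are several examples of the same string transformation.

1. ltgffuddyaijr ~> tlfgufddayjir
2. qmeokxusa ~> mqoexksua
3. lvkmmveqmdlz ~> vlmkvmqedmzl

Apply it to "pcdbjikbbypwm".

In each case the input is transformed by: swap each adjacent pair of characters (1↔2, 3↔4, ...).
"pcdbjikbbypwm" → "cpbdijbkybwpm".

cpbdijbkybwpm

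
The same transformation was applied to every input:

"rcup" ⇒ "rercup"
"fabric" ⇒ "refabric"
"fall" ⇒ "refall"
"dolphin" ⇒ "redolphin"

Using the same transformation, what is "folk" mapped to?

Each output is the input with this applied: prepend "re".
"folk" → "refolk".

refolk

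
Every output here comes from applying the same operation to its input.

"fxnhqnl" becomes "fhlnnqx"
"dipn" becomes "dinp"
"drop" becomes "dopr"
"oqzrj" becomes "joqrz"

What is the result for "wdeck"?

Looking at the pairs, the operation is to sort the characters into alphabetical order.
Doing the same to "wdeck": "cdekw".

cdekw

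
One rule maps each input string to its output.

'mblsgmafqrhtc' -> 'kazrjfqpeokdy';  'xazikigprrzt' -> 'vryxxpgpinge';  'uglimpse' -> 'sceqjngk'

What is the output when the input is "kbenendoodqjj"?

Rule — take characters alternately from the front and the back (1st, last, 2nd, 2nd-last, ...), then shift every letter 2 places backward in the alphabet (wrapping around).
"kbenendoodqjj" → "kjbjeqndeonod" → "ihzhcolbcmlmb".
(Check on "uglimpse": → "uegslpim" → "sceqjngk" ✓)

ihzhcolbcmlmb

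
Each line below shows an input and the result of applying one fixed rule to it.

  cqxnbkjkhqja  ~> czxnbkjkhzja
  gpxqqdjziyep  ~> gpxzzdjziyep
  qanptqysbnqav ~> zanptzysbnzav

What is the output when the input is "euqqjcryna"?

euzzjcryna

The rule is to replace every "q" with "z".
Doing the same to "euqqjcryna": "euzzjcryna".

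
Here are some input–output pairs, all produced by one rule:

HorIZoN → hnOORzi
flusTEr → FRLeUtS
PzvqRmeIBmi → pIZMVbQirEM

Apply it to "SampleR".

srAEMLP

The pattern: flip the case of every letter, then take characters alternately from the front and the back (1st, last, 2nd, 2nd-last, ...).
"SampleR" → "srAEMLP".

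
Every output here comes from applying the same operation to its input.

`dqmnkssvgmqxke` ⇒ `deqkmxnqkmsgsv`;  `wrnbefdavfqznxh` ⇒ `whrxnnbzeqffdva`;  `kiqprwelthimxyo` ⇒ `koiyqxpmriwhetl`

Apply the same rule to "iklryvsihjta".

Rule — take characters alternately from the front and the back (1st, last, 2nd, 2nd-last, ...).
On "iklryvsihjta" that produces "iaktljrhyivs".

iaktljrhyivs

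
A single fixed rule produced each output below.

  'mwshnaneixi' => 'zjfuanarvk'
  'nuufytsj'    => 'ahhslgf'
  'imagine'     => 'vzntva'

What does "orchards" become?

The pattern: delete the last character, then shift every letter 13 places forward in the alphabet (wrapping around) — i.e. ROT13.
"orchards" → "orchard" → "bepuneq".
(Check on "nuufytsj": → "nuufyts" → "ahhslgf" ✓)

bepuneq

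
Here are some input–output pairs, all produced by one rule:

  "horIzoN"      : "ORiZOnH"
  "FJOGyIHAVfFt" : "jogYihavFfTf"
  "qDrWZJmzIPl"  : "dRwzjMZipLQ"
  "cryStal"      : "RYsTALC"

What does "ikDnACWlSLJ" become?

The rule is to move the first character to the end, then flip the case of every letter.
So "ikDnACWlSLJ" becomes "KdNacwLsljI".

KdNacwLsljI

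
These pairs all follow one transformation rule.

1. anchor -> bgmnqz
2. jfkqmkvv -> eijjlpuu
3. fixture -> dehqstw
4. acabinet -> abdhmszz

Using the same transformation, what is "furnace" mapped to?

The transformation: shift every letter 1 place backward in the alphabet (wrapping around), then sort the characters into alphabetical order.
Applying both steps to "furnace": "etqmzbd", then "bdemqtz".
(Check on "acabinet": → "zbzahmds" → "abdhmszz" ✓)

bdemqtz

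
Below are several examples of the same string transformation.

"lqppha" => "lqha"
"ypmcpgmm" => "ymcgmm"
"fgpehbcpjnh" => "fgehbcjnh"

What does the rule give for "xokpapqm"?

Looking at the pairs, the operation is to remove every "p".
"xokpapqm" → "xokaqm".

xokaqm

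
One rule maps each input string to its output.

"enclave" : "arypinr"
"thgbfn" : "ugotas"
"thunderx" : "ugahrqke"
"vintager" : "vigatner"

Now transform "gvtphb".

itcgou

Looking at the pairs, the operation is to shift every letter 13 places forward in the alphabet (wrapping around) — i.e. ROT13, then swap each adjacent pair of characters (1↔2, 3↔4, ...).
Applying both steps to "gvtphb": "tigcuo", then "itcgou".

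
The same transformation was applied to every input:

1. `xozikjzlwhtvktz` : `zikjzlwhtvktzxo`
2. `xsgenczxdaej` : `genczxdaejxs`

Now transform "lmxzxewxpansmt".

xzxewxpansmtlm

Looking at the pairs, the operation is to move the first 2 characters to the end (rotate left by 2).
For "lmxzxewxpansmt" the result is "xzxewxpansmtlm".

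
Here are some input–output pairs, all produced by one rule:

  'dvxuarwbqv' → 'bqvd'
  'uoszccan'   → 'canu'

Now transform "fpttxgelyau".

The rule is to move the first character to the end, then keep only the last 4 characters.
On "fpttxgelyau" that produces "yauf".

yauf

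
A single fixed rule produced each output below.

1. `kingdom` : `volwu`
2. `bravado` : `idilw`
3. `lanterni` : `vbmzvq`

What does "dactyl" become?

kbgt

Rule — delete the first 2 characters, then shift every letter 8 places forward in the alphabet (wrapping around).
On "dactyl": the first step gives "ctyl", and the second then gives "kbgt".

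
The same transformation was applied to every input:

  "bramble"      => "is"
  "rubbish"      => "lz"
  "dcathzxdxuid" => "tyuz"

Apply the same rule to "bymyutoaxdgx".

In each case the input is transformed by: keep one character in every 3, starting at position 2 (positions 2nd, 5th, 8th, ...), then shift every letter 9 places backward in the alphabet (wrapping around).
Working it through for "bymyutoaxdgx": intermediate "yuag", final "plrx".

plrx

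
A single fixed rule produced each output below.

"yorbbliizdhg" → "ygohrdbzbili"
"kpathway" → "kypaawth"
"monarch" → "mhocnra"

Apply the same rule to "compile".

ceolmip

The rule is to take characters alternately from the front and the back (1st, last, 2nd, 2nd-last, ...).
Applying that to "compile" gives "ceolmip".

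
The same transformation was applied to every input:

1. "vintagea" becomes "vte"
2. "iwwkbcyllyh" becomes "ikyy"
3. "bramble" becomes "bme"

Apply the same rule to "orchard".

ohd

The pattern: keep one character in every 3, starting at position 1 (positions 1st, 4th, 7th, ...).
Doing the same to "orchard": "ohd".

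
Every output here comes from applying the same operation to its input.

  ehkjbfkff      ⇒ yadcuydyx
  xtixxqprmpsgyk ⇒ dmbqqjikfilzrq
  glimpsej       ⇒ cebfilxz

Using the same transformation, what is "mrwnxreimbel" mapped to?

Looking at the pairs, the operation is to swap the first and last characters, then shift every letter 7 places backward in the alphabet (wrapping around).
Starting from "mrwnxreimbel": after the first operation, "lrwnxreimbem"; after the second, "ekpgqkxbfuxf".
(Check on "xtixxqprmpsgyk": → "ktixxqprmpsgyx" → "dmbqqjikfilzrq" ✓)

ekpgqkxbfuxf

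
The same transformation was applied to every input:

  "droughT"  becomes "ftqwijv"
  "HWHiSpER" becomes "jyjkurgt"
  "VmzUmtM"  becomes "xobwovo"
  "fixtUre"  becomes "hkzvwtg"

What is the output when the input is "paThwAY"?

The rule is to shift every letter 2 places forward in the alphabet (wrapping around), then convert every letter to lowercase.
Starting from "paThwAY": after the first operation, "rcVjyCA"; after the second, "rcvjyca".

rcvjyca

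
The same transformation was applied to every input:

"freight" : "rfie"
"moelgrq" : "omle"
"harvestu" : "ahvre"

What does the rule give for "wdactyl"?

dwca

The rule is to delete the last 3 characters, then swap each adjacent pair of characters (1↔2, 3↔4, ...).
Applying that to "wdactyl" gives "dwca".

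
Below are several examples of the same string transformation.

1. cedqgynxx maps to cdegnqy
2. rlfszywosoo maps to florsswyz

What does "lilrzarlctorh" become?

acilllorrtz

Each output is the input with this applied: delete the last 2 characters, then sort the characters into alphabetical order.
So "lilrzarlctorh" becomes "acilllorrtz".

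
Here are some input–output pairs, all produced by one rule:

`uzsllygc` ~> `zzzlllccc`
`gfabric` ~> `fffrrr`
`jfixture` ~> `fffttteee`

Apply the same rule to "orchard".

rrraaa

The rule is to keep one character in every 3, starting at position 2 (positions 2nd, 5th, 8th, ...), then repeat every character 3 times.
"orchard" → "ra" → "rrraaa".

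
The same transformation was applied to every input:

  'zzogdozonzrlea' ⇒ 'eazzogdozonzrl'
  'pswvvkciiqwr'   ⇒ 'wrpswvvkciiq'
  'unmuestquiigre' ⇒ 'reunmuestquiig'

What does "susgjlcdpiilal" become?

The rule is to move the last 2 characters to the front (rotate right by 2).
On "susgjlcdpiilal" that produces "alsusgjlcdpiil".

alsusgjlcdpiil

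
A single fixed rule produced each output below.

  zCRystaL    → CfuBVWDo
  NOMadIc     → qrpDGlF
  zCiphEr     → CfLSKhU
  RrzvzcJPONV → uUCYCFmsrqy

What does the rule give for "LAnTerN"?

The rule is to shift every letter 3 places forward in the alphabet (wrapping around), then flip the case of every letter.
Working it through for "LAnTerN": intermediate "ODqWhuQ", final "odQwHUq".

odQwHUq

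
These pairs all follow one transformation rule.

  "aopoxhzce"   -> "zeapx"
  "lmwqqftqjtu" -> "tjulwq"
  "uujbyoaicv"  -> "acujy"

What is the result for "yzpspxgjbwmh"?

The transformation: keep every other character starting from the first (positions 1st, 3rd, 5th, ...), then move the first 3 characters to the end (rotate left by 3).
Applying both steps to "yzpspxgjbwmh": "yppgbm", then "gbmypp".

gbmypp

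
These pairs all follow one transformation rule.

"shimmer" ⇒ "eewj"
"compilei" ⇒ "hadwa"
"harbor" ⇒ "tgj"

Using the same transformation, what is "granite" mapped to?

falw

The rule is to delete the first 3 characters, then shift every letter 8 places backward in the alphabet (wrapping around).
So "granite" becomes "falw".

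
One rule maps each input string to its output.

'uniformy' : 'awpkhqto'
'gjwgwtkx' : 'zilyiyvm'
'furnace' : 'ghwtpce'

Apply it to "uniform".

What's happening: move the last character to the front, then shift every letter 2 places forward in the alphabet (wrapping around).
"uniform" → "owpkhqt".

owpkhqt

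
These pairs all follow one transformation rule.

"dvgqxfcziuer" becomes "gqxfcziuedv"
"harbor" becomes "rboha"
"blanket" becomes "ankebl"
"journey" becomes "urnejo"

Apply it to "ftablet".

ableft

Looking at the pairs, the operation is to delete the last character, then move the first 2 characters to the end (rotate left by 2).
"ftablet" → "ftable" → "ableft".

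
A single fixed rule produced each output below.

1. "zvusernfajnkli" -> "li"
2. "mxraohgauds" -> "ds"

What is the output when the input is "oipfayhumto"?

What's happening: keep only the last 2 characters.
Applying that to "oipfayhumto" gives "to".

to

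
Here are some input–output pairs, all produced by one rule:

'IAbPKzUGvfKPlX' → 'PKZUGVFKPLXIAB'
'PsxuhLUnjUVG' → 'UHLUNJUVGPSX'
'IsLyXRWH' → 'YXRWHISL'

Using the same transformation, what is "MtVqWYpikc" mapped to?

QWYPIKCMTV

In each case the input is transformed by: move the first 3 characters to the end (rotate left by 3), then convert every letter to uppercase.
For "MtVqWYpikc", step one produces "qWYpikcMtV"; step two turns that into "QWYPIKCMTV".
(Check on "IsLyXRWH": → "yXRWHIsL" → "YXRWHISL" ✓)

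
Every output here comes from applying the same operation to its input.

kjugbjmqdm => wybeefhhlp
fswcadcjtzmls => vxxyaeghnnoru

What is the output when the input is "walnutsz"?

vginopru

Rule — sort the characters into alphabetical order, then shift every letter 5 places backward in the alphabet (wrapping around).
For "walnutsz", step one produces "alnstuwz"; step two turns that into "vginopru".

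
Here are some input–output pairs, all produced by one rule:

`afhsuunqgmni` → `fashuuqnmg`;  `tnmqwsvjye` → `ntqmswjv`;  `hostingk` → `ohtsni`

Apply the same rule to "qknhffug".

The rule is to swap each adjacent pair of characters (1↔2, 3↔4, ...), then delete the last 2 characters.
"qknhffug" → "kqhnffgu" → "kqhnff".

kqhnff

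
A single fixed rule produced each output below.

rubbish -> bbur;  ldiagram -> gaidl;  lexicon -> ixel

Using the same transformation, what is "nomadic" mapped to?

amon

Each output is the input with this applied: delete the last 3 characters, then reverse the string.
On "nomadic": the first step gives "noma", and the second then gives "amon".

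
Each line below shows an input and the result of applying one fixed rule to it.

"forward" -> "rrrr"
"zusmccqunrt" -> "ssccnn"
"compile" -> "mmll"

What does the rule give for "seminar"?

mmaa

In each case the input is transformed by: keep one character in every 3, starting at position 3 (positions 3rd, 6th, 9th, ...), then double every character.
On "seminar": the first step gives "ma", and the second then gives "mmaa".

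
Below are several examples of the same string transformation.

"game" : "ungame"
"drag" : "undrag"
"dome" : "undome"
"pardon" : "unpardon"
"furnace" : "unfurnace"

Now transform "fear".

Each output is the input with this applied: prepend "un".
Doing the same to "fear": "unfear".

unfear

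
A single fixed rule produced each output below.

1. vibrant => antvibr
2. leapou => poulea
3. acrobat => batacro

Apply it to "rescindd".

nddresci

Each output is the input with this applied: move the last 3 characters to the front (rotate right by 3).
So "rescindd" becomes "nddresci".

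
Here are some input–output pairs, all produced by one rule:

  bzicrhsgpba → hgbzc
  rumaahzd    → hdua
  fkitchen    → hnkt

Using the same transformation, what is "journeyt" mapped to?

etor

Rule — keep every other character starting from the second (positions 2nd, 4th, 6th, ...), then move the first 2 characters to the end (rotate left by 2).
Starting from "journeyt": after the first operation, "oret"; after the second, "etor".
(Check on "rumaahzd": → "uahd" → "hdua" ✓)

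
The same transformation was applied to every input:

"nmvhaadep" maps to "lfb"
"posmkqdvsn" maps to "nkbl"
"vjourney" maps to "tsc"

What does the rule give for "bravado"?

The rule is to keep one character in every 3, starting at position 1 (positions 1st, 4th, 7th, ...), then shift every letter 2 places backward in the alphabet (wrapping around).
For "bravado" the result is "ztm".

ztm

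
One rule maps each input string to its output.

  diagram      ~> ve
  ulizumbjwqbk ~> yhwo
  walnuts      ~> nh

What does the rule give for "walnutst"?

The pattern: shift every letter 13 places forward in the alphabet (wrapping around) — i.e. ROT13, then keep one character in every 3, starting at position 2 (positions 2nd, 5th, 8th, ...).
On "walnutst": the first step gives "jnyahgfg", and the second then gives "nhg".

nhg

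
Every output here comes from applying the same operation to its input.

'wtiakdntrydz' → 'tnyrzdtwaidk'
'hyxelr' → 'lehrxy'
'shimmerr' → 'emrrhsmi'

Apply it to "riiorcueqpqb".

Looking at the pairs, the operation is to swap the front and back halves of the string, then swap each adjacent pair of characters (1↔2, 3↔4, ...).
"riiorcueqpqb" → "ueqpqbriiorc" → "eupqbqiroicr".

eupqbqiroicr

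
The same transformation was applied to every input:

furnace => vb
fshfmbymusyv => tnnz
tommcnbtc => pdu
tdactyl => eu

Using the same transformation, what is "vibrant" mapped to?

jb

The transformation: keep one character in every 3, starting at position 2 (positions 2nd, 5th, 8th, ...), then shift every letter 1 place forward in the alphabet (wrapping around).
Working it through for "vibrant": intermediate "ia", final "jb".
(Check on "furnace": → "ua" → "vb" ✓)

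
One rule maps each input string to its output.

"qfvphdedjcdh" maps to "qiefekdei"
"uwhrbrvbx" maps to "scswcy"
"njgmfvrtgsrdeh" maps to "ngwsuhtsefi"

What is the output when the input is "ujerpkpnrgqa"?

sqlqoshrb

Rule — shift every letter 1 place forward in the alphabet (wrapping around), then delete the first 3 characters.
On "ujerpkpnrgqa": the first step gives "vkfsqlqoshrb", and the second then gives "sqlqoshrb".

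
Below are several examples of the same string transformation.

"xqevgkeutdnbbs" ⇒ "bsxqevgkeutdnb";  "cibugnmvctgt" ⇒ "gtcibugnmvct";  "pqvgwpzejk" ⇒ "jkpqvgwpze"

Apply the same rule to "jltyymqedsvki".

The transformation: move the last 2 characters to the front (rotate right by 2).
On "jltyymqedsvki" that produces "kijltyymqedsv".

kijltyymqedsv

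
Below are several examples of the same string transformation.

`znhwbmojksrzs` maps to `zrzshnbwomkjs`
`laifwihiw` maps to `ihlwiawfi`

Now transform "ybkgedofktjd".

jtydkbegodkf

The transformation: move the last 3 characters to the front (rotate right by 3), then swap each adjacent pair of characters (1↔2, 3↔4, ...).
On "ybkgedofktjd": the first step gives "tjdybkgedofk", and the second then gives "jtydkbegodkf".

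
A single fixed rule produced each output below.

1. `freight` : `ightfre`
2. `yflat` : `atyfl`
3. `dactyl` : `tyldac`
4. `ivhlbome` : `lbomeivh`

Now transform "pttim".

imptt

The transformation: move the first 3 characters to the end (rotate left by 3).
Applying that to "pttim" gives "imptt".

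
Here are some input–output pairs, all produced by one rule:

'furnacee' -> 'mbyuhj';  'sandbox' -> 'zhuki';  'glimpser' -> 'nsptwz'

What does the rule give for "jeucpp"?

qlbj

Rule — delete the last 2 characters, then shift every letter 7 places forward in the alphabet (wrapping around).
On "jeucpp": the first step gives "jeuc", and the second then gives "qlbj".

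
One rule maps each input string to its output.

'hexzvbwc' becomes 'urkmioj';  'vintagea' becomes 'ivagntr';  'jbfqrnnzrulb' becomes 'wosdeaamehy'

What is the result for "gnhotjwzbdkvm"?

In each case the input is transformed by: shift every letter 13 places forward in the alphabet (wrapping around) — i.e. ROT13, then delete the last character.
For "gnhotjwzbdkvm", step one produces "taubgwjmoqxiz"; step two turns that into "taubgwjmoqxi".
(Check on "vintagea": → "ivagntrn" → "ivagntr" ✓)

taubgwjmoqxi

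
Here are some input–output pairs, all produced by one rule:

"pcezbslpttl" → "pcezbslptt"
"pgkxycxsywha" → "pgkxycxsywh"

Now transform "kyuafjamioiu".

Looking at the pairs, the operation is to delete the last character.
"kyuafjamioiu" → "kyuafjamioi".

kyuafjamioi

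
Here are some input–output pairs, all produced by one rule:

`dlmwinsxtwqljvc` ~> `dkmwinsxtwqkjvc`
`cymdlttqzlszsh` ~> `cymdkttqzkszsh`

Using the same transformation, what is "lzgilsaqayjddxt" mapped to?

kzgiksaqayjddxt

The rule is to replace every "l" with "k".
"lzgilsaqayjddxt" → "kzgiksaqayjddxt".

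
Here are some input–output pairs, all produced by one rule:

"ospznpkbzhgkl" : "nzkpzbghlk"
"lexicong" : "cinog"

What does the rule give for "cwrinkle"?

What's happening: delete the first 3 characters, then swap each adjacent pair of characters (1↔2, 3↔4, ...).
So "cwrinkle" becomes "nilke".

nilke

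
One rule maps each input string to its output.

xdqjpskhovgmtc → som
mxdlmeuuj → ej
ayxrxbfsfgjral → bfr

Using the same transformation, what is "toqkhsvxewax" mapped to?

The pattern: keep one character in every 3, starting at position 3 (positions 3rd, 6th, 9th, ...), then delete the first character.
"toqkhsvxewax" → "sex".

sex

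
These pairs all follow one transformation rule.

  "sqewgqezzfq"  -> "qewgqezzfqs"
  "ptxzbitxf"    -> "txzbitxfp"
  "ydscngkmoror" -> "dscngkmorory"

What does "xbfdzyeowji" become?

What's happening: move the first character to the end.
So "xbfdzyeowji" becomes "bfdzyeowjix".

bfdzyeowjix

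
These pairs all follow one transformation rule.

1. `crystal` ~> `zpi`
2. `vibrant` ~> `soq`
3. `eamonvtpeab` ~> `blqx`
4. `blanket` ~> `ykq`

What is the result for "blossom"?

ypj

Each output is the input with this applied: keep one character in every 3, starting at position 1 (positions 1st, 4th, 7th, ...), then shift every letter 3 places backward in the alphabet (wrapping around).
Starting from "blossom": after the first operation, "bsm"; after the second, "ypj".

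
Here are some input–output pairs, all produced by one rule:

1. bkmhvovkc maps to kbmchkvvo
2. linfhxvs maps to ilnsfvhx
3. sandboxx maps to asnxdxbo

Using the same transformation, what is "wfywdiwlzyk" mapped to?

Rule — move the first character to the end, then take characters alternately from the front and the back (1st, last, 2nd, 2nd-last, ...).
"wfywdiwlzyk" → "fwykwydzilw".

fwykwydzilw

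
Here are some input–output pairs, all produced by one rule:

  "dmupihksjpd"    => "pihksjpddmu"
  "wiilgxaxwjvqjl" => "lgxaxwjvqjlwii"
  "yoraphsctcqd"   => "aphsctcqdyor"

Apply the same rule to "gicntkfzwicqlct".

The transformation: move the first 3 characters to the end (rotate left by 3).
"gicntkfzwicqlct" → "ntkfzwicqlctgic".

ntkfzwicqlctgic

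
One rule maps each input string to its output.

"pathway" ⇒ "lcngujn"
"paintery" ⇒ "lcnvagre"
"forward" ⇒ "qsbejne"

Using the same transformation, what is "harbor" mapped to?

euneob

The pattern: move the last character to the front, then shift every letter 13 places forward in the alphabet (wrapping around) — i.e. ROT13.
On "harbor": the first step gives "rharbo", and the second then gives "euneob".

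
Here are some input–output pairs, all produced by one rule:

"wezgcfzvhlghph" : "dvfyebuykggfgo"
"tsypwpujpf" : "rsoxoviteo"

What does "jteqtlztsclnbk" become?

sipdkssybrmkja

What's happening: swap each adjacent pair of characters (1↔2, 3↔4, ...), then shift every letter 1 place backward in the alphabet (wrapping around).
Working it through for "jteqtlztsclnbk": intermediate "tjqelttzcsnlkb", final "sipdkssybrmkja".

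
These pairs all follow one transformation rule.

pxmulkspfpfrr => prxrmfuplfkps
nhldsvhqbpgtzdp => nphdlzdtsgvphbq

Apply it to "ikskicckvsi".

iikssvkkicc

Rule — take characters alternately from the front and the back (1st, last, 2nd, 2nd-last, ...).
So "ikskicckvsi" becomes "iikssvkkicc".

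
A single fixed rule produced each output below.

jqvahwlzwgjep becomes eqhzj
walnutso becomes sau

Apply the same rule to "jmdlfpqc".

qmf

Each output is the input with this applied: move the last 2 characters to the front (rotate right by 2), then keep one character in every 3, starting at position 1 (positions 1st, 4th, 7th, ...).
Working it through for "jmdlfpqc": intermediate "qcjmdlfp", final "qmf".
(Check on "jqvahwlzwgjep": → "epjqvahwlzwgj" → "eqhzj" ✓)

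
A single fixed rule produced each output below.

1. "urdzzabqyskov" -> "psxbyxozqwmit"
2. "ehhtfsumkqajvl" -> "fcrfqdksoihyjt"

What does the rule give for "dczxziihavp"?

Looking at the pairs, the operation is to swap each adjacent pair of characters (1↔2, 3↔4, ...), then shift every letter 2 places backward in the alphabet (wrapping around).
Starting from "dczxziihavp": after the first operation, "cdxzizhivap"; after the second, "abvxgxfgtyn".
(Check on "urdzzabqyskov": → "ruzdazqbsyokv" → "psxbyxozqwmit" ✓)

abvxgxfgtyn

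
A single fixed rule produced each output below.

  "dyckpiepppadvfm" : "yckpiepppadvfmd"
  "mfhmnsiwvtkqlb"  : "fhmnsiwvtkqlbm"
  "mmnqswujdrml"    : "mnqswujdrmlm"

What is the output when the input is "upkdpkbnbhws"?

pkdpkbnbhwsu

The pattern: move the first character to the end.
Applying that to "upkdpkbnbhws" gives "pkdpkbnbhwsu".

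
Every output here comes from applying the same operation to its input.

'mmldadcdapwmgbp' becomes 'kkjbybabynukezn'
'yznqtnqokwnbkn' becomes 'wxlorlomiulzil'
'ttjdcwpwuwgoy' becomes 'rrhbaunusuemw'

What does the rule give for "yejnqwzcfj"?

Rule — shift every letter 2 places backward in the alphabet (wrapping around).
For "yejnqwzcfj" the result is "wchlouxadh".

wchlouxadh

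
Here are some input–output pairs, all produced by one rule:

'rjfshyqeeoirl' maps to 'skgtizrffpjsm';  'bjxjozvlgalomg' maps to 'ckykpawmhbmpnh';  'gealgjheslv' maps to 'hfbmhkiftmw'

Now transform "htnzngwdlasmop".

iuoaohxembtnpq

In each case the input is transformed by: shift every letter 1 place forward in the alphabet (wrapping around).
On "htnzngwdlasmop" that produces "iuoaohxembtnpq".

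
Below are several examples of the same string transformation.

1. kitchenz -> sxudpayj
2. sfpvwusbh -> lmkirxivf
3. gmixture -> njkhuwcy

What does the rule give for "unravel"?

qlubkdh

Each output is the input with this applied: move the first 3 characters to the end (rotate left by 3), then shift every letter 10 places backward in the alphabet (wrapping around).
Starting from "unravel": after the first operation, "avelunr"; after the second, "qlubkdh".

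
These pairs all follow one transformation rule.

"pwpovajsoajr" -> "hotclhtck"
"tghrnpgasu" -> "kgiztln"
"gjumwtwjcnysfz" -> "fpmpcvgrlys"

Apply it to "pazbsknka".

The transformation: shift every letter 7 places backward in the alphabet (wrapping around), then delete the first 3 characters.
On "pazbsknka": the first step gives "itsuldgdt", and the second then gives "uldgdt".
(Check on "tghrnpgasu": → "mzakgiztln" → "kgiztln" ✓)

uldgdt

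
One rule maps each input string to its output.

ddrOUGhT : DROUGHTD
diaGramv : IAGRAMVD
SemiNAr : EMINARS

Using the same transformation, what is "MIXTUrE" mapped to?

Rule — move the first character to the end, then convert every letter to uppercase.
"MIXTUrE" → "IXTUrEM" → "IXTUREM".

IXTUREM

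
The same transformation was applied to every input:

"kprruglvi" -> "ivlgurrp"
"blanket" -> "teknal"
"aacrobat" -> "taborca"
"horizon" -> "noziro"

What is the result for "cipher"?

Rule — reverse the string, then delete the last character.
"cipher" → "rehpi".
(Check on "aacrobat": → "taborcaa" → "taborca" ✓)

rehpi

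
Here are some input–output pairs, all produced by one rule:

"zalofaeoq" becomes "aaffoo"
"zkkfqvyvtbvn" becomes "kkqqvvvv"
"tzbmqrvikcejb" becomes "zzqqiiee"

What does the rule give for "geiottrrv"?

eettrr

The rule is to keep one character in every 3, starting at position 2 (positions 2nd, 5th, 8th, ...), then double every character.
For "geiottrrv", step one produces "etr"; step two turns that into "eettrr".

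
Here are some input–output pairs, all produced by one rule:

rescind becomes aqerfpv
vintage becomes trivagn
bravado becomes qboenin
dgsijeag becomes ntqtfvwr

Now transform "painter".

In each case the input is transformed by: shift every letter 13 places forward in the alphabet (wrapping around) — i.e. ROT13, then move the last 2 characters to the front (rotate right by 2).
Starting from "painter": after the first operation, "cnvagre"; after the second, "recnvag".

recnvag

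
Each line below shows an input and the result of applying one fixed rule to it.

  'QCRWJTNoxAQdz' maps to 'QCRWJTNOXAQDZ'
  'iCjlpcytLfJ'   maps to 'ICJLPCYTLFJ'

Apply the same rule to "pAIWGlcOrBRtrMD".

In each case the input is transformed by: convert every letter to uppercase.
For "pAIWGlcOrBRtrMD" the result is "PAIWGLCORBRTRMD".

PAIWGLCORBRTRMD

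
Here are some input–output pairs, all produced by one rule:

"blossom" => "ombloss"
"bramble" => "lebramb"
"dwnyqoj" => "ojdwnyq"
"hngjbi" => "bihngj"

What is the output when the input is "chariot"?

What's happening: move the last 2 characters to the front (rotate right by 2).
Doing the same to "chariot": "otchari".

otchari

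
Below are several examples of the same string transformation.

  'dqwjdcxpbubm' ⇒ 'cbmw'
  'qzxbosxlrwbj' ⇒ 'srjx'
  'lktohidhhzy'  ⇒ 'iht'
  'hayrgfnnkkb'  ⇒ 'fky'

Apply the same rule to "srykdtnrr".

What's happening: keep one character in every 3, starting at position 3 (positions 3rd, 6th, 9th, ...), then move the first character to the end.
Applying that to "srykdtnrr" gives "try".

try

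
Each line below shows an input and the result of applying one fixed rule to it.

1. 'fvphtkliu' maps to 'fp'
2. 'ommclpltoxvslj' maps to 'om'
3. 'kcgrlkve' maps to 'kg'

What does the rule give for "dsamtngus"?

da

In each case the input is transformed by: keep every other character starting from the first (positions 1st, 3rd, 5th, ...), then keep only the first 2 characters.
"dsamtngus" → "da".
(Check on "kcgrlkve": → "kglv" → "kg" ✓)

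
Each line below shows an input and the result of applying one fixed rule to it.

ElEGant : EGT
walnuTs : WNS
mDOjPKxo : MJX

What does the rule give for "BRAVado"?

BVO

What's happening: keep one character in every 3, starting at position 1 (positions 1st, 4th, 7th, ...), then convert every letter to uppercase.
Applying both steps to "BRAVado": "BVo", then "BVO".
(Check on "walnuTs": → "wns" → "WNS" ✓)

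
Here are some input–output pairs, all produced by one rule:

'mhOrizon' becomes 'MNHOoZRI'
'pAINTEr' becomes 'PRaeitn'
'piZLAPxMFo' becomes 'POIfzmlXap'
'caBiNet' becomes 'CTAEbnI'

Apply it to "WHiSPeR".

The pattern: flip the case of every letter, then take characters alternately from the front and the back (1st, last, 2nd, 2nd-last, ...).
"WHiSPeR" → "whIspEr" → "wrhEIps".

wrhEIps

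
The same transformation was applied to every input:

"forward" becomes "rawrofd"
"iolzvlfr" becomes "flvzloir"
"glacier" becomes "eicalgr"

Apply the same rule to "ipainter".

etniapir

The transformation: reverse the string, then move the first character to the end.
Working it through for "ipainter": intermediate "retniapi", final "etniapir".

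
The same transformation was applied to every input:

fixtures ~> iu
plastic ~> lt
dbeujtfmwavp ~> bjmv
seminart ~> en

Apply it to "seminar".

The pattern: move the last character to the front, then keep one character in every 3, starting at position 3 (positions 3rd, 6th, 9th, ...).
Starting from "seminar": after the first operation, "rsemina"; after the second, "en".

en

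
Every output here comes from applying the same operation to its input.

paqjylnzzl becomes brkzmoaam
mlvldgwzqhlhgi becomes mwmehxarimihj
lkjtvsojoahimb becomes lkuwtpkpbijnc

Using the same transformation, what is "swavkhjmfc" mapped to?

xbwlikngd

In each case the input is transformed by: delete the first character, then shift every letter 1 place forward in the alphabet (wrapping around).
Starting from "swavkhjmfc": after the first operation, "wavkhjmfc"; after the second, "xbwlikngd".
(Check on "paqjylnzzl": → "aqjylnzzl" → "brkzmoaam" ✓)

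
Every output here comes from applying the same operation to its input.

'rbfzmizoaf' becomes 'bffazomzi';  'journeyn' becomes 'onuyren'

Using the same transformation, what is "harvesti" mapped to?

Rule — delete the first character, then take characters alternately from the front and the back (1st, last, 2nd, 2nd-last, ...).
Doing the same to "harvesti": "airtvse".

airtvse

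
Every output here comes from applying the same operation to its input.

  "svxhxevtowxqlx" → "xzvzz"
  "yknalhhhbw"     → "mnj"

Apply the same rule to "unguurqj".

pwl

Looking at the pairs, the operation is to shift every letter 2 places forward in the alphabet (wrapping around), then keep one character in every 3, starting at position 2 (positions 2nd, 5th, 8th, ...).
Working it through for "unguurqj": intermediate "wpiwwtsl", final "pwl".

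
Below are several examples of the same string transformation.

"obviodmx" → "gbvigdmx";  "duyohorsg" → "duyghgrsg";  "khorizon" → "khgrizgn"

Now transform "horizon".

What's happening: replace every "o" with "g".
So "horizon" becomes "hgrizgn".

hgrizgn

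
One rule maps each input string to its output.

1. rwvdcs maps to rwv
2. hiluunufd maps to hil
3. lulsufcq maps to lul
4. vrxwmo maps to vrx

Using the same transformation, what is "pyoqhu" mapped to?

What's happening: keep only the first 3 characters.
"pyoqhu" → "pyo".

pyo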